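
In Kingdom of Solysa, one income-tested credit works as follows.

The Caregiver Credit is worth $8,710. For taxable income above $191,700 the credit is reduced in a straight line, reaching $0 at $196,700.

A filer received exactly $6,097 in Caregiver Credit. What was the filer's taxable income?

$6,097 is 6,097/8,710 of the full $8,710, so 2,613/8,710 of the $5,000 range has been used: income = $191,700 + $5,000 × 2,613/8,710 = $193,200.

$193,200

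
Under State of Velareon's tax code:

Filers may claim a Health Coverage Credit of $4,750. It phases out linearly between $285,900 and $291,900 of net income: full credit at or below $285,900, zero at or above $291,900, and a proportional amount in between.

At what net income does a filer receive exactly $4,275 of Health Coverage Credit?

$286,500

$4,275 is 4,275/4,750 of the full $4,750, so 475/4,750 of the $6,000 range has been used: income = $285,900 + $6,000 × 475/4,750 = $286,500.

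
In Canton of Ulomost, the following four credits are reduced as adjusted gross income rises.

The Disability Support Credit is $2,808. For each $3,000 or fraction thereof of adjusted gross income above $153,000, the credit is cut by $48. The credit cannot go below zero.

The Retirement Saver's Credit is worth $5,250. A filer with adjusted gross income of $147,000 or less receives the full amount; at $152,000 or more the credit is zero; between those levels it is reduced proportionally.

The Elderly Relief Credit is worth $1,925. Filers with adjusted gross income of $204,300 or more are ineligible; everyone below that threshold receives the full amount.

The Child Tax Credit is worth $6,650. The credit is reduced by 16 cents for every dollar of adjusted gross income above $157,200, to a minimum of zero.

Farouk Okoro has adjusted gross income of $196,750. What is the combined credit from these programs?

$4,335

Disability Support Credit: income exceeds $153,000 by $43,750, which is 15 full-or-partial $3,000 increments; reduction = 15 × $48 = $720, leaving $2,088.
Retirement Saver's Credit: $196,750 is at or above $152,000, so the credit is $0.
Elderly Relief Credit: $196,750 is below the $204,300 cutoff, so the full $1,925 applies.
Child Tax Credit: 16% of the $39,550 excess over $157,200 is $6,328; credit = $6,650 − $6,328 = $322.
Total: $2,088 + $0 + $1,925 + $322 = $4,335.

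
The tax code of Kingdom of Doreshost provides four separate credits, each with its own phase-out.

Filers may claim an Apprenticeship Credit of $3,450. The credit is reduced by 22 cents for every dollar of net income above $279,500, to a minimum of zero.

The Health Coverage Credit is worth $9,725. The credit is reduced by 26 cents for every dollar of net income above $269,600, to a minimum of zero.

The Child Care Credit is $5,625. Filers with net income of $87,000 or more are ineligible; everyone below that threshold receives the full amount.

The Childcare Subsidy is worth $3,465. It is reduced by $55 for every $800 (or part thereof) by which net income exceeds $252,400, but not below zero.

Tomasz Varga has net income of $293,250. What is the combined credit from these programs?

Apprenticeship Credit: 22% of the $13,750 excess over $279,500 is $3,025; credit = $3,450 − $3,025 = $425.
Health Coverage Credit: 26% of the $23,650 excess over $269,600 is $6,149; credit = $9,725 − $6,149 = $3,576.
Child Care Credit: $293,250 meets or exceeds the $87,000 cutoff, so the credit is $0.
Childcare Subsidy: income exceeds $252,400 by $40,850, which is 52 full-or-partial $800 increments; reduction = 52 × $55 = $2,860, leaving $605.
Total: $425 + $3,576 + $0 + $605 = $4,606.

$4,606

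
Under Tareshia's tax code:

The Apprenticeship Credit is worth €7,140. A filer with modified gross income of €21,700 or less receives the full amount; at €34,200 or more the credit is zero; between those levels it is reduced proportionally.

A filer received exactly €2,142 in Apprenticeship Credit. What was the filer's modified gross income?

€30,450

€2,142 is 2,142/7,140 of the full €7,140, so 4,998/7,140 of the €12,500 range has been used: income = €21,700 + €12,500 × 4,998/7,140 = €30,450.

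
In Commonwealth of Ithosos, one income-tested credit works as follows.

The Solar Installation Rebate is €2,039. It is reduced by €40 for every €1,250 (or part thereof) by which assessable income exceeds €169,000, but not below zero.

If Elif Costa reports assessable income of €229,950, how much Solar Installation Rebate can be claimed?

Solar Installation Rebate: income exceeds €169,000 by €60,950, which is 49 full-or-partial €1,250 increments; reduction = 49 × €40 = €1,960, leaving €79.

€79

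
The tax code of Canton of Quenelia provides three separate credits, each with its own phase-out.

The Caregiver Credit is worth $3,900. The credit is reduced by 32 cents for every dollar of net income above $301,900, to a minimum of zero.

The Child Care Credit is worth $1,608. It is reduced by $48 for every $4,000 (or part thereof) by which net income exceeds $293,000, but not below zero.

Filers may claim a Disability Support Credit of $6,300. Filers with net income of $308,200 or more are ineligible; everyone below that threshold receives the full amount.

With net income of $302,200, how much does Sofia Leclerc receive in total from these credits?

Caregiver Credit: 32% of the $300 excess over $301,900 is $96; credit = $3,900 − $96 = $3,804.
Child Care Credit: income exceeds $293,000 by $9,200, which is 3 full-or-partial $4,000 increments; reduction = 3 × $48 = $144, leaving $1,464.
Disability Support Credit: $302,200 is below the $308,200 cutoff, so the full $6,300 applies.
Total: $3,804 + $1,464 + $6,300 = $11,568.

$11,568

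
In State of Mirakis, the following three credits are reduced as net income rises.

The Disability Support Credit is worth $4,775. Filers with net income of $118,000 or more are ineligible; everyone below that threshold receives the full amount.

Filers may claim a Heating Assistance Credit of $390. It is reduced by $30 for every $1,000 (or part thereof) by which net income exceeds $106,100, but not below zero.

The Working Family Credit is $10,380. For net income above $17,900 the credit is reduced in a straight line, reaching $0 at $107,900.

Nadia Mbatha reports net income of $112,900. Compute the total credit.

Disability Support Credit: $112,900 is below the $118,000 cutoff, so the full $4,775 applies.
Heating Assistance Credit: income exceeds $106,100 by $6,800, which is 7 full-or-partial $1,000 increments; reduction = 7 × $30 = $210, leaving $180.
Working Family Credit: $112,900 is at or above $107,900, so the credit is $0.
Total: $4,775 + $180 + $0 = $4,955.

$4,955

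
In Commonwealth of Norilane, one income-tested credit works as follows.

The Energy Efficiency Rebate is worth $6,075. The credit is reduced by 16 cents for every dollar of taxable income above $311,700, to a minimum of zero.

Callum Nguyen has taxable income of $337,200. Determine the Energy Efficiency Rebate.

$1,995

Energy Efficiency Rebate: 16% of the $25,500 excess over $311,700 is $4,080; credit = $6,075 − $4,080 = $1,995.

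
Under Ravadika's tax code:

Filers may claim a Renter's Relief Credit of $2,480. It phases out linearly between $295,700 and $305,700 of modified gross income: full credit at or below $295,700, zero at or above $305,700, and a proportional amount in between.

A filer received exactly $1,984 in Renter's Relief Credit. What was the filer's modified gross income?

$1,984 is 1,984/2,480 of the full $2,480, so 496/2,480 of the $10,000 range has been used: income = $295,700 + $10,000 × 496/2,480 = $297,700.

$297,700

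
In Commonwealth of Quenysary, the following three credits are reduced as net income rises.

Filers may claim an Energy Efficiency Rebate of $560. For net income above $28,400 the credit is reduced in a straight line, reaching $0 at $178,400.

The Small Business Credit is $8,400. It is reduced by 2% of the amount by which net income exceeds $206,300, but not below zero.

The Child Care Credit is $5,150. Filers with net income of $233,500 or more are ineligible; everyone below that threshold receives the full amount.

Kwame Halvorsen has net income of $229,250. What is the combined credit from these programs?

$13,091

Energy Efficiency Rebate: $229,250 is at or above $178,400, so the credit is $0.
Small Business Credit: 2% of the $22,950 excess over $206,300 is $459; credit = $8,400 − $459 = $7,941.
Child Care Credit: $229,250 is below the $233,500 cutoff, so the full $5,150 applies.
Total: $0 + $7,941 + $5,150 = $13,091.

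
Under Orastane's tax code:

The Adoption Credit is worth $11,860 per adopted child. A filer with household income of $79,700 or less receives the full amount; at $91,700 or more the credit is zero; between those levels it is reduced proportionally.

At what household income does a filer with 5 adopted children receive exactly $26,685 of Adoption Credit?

Full credit = 5 × $11,860 = $59,300.
$26,685 is 26,685/59,300 of the full $59,300, so 32,615/59,300 of the $12,000 range has been used: income = $79,700 + $12,000 × 32,615/59,300 = $86,300.

$86,300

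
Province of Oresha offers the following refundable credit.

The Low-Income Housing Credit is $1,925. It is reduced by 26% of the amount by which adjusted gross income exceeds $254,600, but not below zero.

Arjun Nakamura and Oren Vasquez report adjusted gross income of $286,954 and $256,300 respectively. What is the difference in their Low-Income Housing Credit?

$1,483

Arjun ($286,954): Low-Income Housing Credit: 26% of the $32,354 excess over $254,600 is $8,412.04 ≥ base, so the credit is $0.
Oren ($256,300): Low-Income Housing Credit: 26% of the $1,700 excess over $254,600 is $442; credit = $1,925 − $442 = $1,483.
Difference: |$0 − $1,483| = $1,483.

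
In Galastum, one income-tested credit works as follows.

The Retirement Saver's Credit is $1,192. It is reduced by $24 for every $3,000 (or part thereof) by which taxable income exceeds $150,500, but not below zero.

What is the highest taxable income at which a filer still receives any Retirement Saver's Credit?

After 49 increments the reduction is 49 × $24 = $1,176, leaving $16; one more increment wipes it out. Increment 49 ends at excess 49 × $3,000 = $147,000, so the highest qualifying income is $150,500 + $147,000 = $297,500.

$297,500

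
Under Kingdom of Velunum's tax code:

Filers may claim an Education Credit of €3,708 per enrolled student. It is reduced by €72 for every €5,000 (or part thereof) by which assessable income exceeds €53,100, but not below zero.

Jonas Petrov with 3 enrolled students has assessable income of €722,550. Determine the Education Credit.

€1,476

Education Credit: base = 3 × €3,708 = €11,124. income exceeds €53,100 by €669,450, which is 134 full-or-partial €5,000 increments; reduction = 134 × €72 = €9,648, leaving €1,476.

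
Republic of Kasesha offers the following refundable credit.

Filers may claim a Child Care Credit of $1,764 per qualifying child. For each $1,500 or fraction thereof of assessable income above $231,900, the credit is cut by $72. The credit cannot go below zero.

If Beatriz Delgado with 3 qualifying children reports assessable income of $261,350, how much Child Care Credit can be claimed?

$3,852

Child Care Credit: base = 3 × $1,764 = $5,292. income exceeds $231,900 by $29,450, which is 20 full-or-partial $1,500 increments; reduction = 20 × $72 = $1,440, leaving $3,852.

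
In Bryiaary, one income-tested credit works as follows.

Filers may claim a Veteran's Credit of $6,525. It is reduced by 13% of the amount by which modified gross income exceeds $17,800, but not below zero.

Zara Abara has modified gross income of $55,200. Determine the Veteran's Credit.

$1,663

Veteran's Credit: 13% of the $37,400 excess over $17,800 is $4,862; credit = $6,525 − $4,862 = $1,663.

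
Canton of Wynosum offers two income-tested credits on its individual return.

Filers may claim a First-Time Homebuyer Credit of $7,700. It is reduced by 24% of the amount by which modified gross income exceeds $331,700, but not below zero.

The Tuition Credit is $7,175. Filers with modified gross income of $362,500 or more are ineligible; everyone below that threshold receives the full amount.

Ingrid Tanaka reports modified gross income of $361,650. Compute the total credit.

First-Time Homebuyer Credit: 24% of the $29,950 excess over $331,700 is $7,188; credit = $7,700 − $7,188 = $512.
Tuition Credit: $361,650 is below the $362,500 cutoff, so the full $7,175 applies.
Total: $512 + $7,175 = $7,687.

$7,687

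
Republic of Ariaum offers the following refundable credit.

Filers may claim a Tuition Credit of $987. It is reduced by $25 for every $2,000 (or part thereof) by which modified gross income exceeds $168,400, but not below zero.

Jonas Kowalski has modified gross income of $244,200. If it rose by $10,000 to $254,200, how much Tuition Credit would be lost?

At $244,200 — income exceeds $168,400 by $75,800, which is 38 full-or-partial $2,000 increments; reduction = 38 × $25 = $950, leaving $37.
At $254,200 — income exceeds $168,400 by $85,800 → 43 increments × $25 = $1,075 ≥ base, so the credit is $0.
Lost: $37 − $0 = $37.

$37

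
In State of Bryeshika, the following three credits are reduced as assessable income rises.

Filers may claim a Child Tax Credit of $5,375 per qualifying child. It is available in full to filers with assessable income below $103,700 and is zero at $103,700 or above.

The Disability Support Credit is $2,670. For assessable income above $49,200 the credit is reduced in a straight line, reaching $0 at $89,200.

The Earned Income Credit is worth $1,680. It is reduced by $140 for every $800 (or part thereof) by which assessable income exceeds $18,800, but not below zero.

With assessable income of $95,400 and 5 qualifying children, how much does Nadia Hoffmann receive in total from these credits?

Child Tax Credit: base = 5 × $5,375 = $26,875. $95,400 is below the $103,700 cutoff, so the full $26,875 applies.
Disability Support Credit: $95,400 is at or above $89,200, so the credit is $0.
Earned Income Credit: income exceeds $18,800 by $76,600 → 96 increments × $140 = $13,440 ≥ base, so the credit is $0.
Total: $26,875 + $0 + $0 = $26,875.

$26,875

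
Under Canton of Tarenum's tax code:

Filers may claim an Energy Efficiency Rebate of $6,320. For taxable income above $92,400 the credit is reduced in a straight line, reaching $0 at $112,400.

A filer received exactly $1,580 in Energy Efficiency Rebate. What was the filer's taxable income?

$1,580 is 1,580/6,320 of the full $6,320, so 4,740/6,320 of the $20,000 range has been used: income = $92,400 + $20,000 × 4,740/6,320 = $107,400.

$107,400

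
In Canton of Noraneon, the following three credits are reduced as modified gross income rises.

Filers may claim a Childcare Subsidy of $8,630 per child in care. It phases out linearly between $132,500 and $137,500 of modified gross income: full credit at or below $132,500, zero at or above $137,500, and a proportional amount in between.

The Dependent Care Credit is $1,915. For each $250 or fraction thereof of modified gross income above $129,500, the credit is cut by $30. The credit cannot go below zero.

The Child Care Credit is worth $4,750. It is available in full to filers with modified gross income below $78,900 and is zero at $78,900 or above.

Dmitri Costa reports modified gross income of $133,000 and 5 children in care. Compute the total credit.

$40,330

Childcare Subsidy: base = 5 × $8,630 = $43,150. $133,000 is $500 into a $5,000 phase-out range, leaving 4,500/5,000 of the credit: $43,150 × 4,500/5,000 = $38,835.
Dependent Care Credit: income exceeds $129,500 by $3,500, which is 14 full-or-partial $250 increments; reduction = 14 × $30 = $420, leaving $1,495.
Child Care Credit: $133,000 meets or exceeds the $78,900 cutoff, so the credit is $0.
Total: $38,835 + $1,495 + $0 = $40,330.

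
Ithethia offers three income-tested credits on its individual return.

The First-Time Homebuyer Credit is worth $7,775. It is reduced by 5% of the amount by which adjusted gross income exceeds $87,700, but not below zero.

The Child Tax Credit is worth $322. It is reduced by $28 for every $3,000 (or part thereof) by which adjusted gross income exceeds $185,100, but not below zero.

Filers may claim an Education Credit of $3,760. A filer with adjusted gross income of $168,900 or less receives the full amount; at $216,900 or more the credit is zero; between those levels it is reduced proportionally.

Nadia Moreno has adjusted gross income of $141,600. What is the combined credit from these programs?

$9,162

First-Time Homebuyer Credit: 5% of the $53,900 excess over $87,700 is $2,695; credit = $7,775 − $2,695 = $5,080.
Child Tax Credit: $141,600 is at or below the $185,100 threshold, so the full $322 applies.
Education Credit: $141,600 is at or below the $168,900 threshold, so the full $3,760 applies.
Total: $5,080 + $322 + $3,760 = $9,162.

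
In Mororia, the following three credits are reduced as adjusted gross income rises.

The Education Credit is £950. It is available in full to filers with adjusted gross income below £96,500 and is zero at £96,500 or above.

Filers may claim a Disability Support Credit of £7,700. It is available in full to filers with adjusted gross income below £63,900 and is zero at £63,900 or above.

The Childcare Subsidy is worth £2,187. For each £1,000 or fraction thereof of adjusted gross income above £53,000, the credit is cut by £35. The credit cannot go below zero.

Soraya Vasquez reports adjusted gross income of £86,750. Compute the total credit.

Education Credit: £86,750 is below the £96,500 cutoff, so the full £950 applies.
Disability Support Credit: £86,750 meets or exceeds the £63,900 cutoff, so the credit is £0.
Childcare Subsidy: income exceeds £53,000 by £33,750, which is 34 full-or-partial £1,000 increments; reduction = 34 × £35 = £1,190, leaving £997.
Total: £950 + £0 + £997 = £1,947.

£1,947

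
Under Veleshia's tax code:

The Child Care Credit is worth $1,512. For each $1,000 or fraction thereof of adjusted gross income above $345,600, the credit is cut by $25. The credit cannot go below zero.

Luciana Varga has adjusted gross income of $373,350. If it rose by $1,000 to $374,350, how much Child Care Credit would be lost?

$25

At $373,350 — income exceeds $345,600 by $27,750, which is 28 full-or-partial $1,000 increments; reduction = 28 × $25 = $700, leaving $812.
At $374,350 — income exceeds $345,600 by $28,750, which is 29 full-or-partial $1,000 increments; reduction = 29 × $25 = $725, leaving $787.
Lost: $812 − $787 = $25.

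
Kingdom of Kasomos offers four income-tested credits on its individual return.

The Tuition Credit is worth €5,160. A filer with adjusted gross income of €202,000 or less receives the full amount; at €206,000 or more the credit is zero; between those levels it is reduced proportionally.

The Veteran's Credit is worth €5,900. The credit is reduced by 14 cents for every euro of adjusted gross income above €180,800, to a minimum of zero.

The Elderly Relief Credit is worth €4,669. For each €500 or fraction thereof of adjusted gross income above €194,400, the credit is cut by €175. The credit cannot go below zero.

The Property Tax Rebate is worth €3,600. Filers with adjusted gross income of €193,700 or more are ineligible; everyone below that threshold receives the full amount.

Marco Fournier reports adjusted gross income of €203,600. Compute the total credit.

Tuition Credit: €203,600 is €1,600 into a €4,000 phase-out range, leaving 2,400/4,000 of the credit: €5,160 × 2,400/4,000 = €3,096.
Veteran's Credit: 14% of the €22,800 excess over €180,800 is €3,192; credit = €5,900 − €3,192 = €2,708.
Elderly Relief Credit: income exceeds €194,400 by €9,200, which is 19 full-or-partial €500 increments; reduction = 19 × €175 = €3,325, leaving €1,344.
Property Tax Rebate: €203,600 meets or exceeds the €193,700 cutoff, so the credit is €0.
Total: €3,096 + €2,708 + €1,344 + €0 = €7,148.

€7,148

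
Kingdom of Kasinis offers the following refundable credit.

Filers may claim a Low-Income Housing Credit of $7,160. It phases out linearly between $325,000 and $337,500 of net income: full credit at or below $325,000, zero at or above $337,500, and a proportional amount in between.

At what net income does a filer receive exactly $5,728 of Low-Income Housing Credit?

$5,728 is 5,728/7,160 of the full $7,160, so 1,432/7,160 of the $12,500 range has been used: income = $325,000 + $12,500 × 1,432/7,160 = $327,500.

$327,500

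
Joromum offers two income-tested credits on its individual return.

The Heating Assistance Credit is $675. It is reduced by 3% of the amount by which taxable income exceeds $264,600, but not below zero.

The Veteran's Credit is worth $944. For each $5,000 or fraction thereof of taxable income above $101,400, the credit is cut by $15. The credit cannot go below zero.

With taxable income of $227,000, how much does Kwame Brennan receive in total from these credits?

$1,229

Heating Assistance Credit: $227,000 is at or below the $264,600 threshold, so the full $675 applies.
Veteran's Credit: income exceeds $101,400 by $125,600, which is 26 full-or-partial $5,000 increments; reduction = 26 × $15 = $390, leaving $554.
Total: $675 + $554 = $1,229.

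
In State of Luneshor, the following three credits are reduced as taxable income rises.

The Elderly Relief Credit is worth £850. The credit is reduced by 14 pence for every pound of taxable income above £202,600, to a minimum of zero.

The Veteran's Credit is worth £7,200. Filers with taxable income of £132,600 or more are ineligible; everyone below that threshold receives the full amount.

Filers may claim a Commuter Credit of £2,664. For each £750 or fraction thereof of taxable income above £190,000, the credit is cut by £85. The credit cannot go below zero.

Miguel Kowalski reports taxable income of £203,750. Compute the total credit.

Elderly Relief Credit: 14% of the £1,150 excess over £202,600 is £161; credit = £850 − £161 = £689.
Veteran's Credit: £203,750 meets or exceeds the £132,600 cutoff, so the credit is £0.
Commuter Credit: income exceeds £190,000 by £13,750, which is 19 full-or-partial £750 increments; reduction = 19 × £85 = £1,615, leaving £1,049.
Total: £689 + £0 + £1,049 = £1,738.

£1,738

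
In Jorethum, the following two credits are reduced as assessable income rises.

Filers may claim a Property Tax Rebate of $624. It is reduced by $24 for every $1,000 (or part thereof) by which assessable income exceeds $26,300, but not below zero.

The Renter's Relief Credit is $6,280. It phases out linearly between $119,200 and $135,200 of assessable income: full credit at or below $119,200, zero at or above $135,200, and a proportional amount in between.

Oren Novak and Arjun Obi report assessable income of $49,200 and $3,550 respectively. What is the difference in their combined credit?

Oren ($49,200): Property Tax Rebate: income exceeds $26,300 by $22,900, which is 23 full-or-partial $1,000 increments; reduction = 23 × $24 = $552, leaving $72. Renter's Relief Credit: $49,200 is at or below the $119,200 threshold, so the full $6,280 applies. total $72 + $6,280 = $6,352
Arjun ($3,550): Property Tax Rebate: $3,550 is at or below the $26,300 threshold, so the full $624 applies. Renter's Relief Credit: $3,550 is at or below the $119,200 threshold, so the full $6,280 applies. total $624 + $6,280 = $6,904
Difference: |$6,352 − $6,904| = $552.

$552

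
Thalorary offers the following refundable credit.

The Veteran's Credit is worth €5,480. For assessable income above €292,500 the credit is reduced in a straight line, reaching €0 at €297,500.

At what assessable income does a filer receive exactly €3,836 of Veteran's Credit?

€3,836 is 3,836/5,480 of the full €5,480, so 1,644/5,480 of the €5,000 range has been used: income = €292,500 + €5,000 × 1,644/5,480 = €294,000.

€294,000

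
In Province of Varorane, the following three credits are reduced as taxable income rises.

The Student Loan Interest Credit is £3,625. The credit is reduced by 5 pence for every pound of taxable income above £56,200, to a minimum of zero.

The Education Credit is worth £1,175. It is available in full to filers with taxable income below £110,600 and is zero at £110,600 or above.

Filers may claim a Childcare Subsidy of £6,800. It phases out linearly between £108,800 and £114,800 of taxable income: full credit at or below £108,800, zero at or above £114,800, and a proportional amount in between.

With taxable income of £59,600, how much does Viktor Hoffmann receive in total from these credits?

Student Loan Interest Credit: 5% of the £3,400 excess over £56,200 is £170; credit = £3,625 − £170 = £3,455.
Education Credit: £59,600 is below the £110,600 cutoff, so the full £1,175 applies.
Childcare Subsidy: £59,600 is at or below the £108,800 threshold, so the full £6,800 applies.
Total: £3,455 + £1,175 + £6,800 = £11,430.

£11,430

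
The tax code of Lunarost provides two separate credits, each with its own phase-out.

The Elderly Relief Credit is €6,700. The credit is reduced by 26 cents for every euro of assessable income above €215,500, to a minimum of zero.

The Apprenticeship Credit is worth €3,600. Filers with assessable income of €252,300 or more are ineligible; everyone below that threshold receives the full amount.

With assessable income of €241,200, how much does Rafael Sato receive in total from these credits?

Elderly Relief Credit: 26% of the €25,700 excess over €215,500 is €6,682; credit = €6,700 − €6,682 = €18.
Apprenticeship Credit: €241,200 is below the €252,300 cutoff, so the full €3,600 applies.
Total: €18 + €3,600 = €3,618.

€3,618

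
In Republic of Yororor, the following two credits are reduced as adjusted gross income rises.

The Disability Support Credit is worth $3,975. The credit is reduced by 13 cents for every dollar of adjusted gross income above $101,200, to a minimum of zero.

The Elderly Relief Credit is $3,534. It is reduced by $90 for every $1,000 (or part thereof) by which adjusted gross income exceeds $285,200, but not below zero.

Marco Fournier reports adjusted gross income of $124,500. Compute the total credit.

Disability Support Credit: 13% of the $23,300 excess over $101,200 is $3,029; credit = $3,975 − $3,029 = $946.
Elderly Relief Credit: $124,500 is at or below the $285,200 threshold, so the full $3,534 applies.
Total: $946 + $3,534 = $4,480.

$4,480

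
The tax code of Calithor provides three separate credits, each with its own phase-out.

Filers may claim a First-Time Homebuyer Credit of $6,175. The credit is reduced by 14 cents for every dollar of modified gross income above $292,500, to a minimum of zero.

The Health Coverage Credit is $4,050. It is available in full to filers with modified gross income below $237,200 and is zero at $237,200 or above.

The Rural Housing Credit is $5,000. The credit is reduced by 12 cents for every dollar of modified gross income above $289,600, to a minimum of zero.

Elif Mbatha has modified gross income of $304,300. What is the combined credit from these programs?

$7,759

First-Time Homebuyer Credit: 14% of the $11,800 excess over $292,500 is $1,652; credit = $6,175 − $1,652 = $4,523.
Health Coverage Credit: $304,300 meets or exceeds the $237,200 cutoff, so the credit is $0.
Rural Housing Credit: 12% of the $14,700 excess over $289,600 is $1,764; credit = $5,000 − $1,764 = $3,236.
Total: $4,523 + $0 + $3,236 = $7,759.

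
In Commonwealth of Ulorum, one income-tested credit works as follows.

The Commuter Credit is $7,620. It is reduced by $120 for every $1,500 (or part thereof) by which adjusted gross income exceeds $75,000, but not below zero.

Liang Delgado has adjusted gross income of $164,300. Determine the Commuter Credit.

Commuter Credit: income exceeds $75,000 by $89,300, which is 60 full-or-partial $1,500 increments; reduction = 60 × $120 = $7,200, leaving $420.

$420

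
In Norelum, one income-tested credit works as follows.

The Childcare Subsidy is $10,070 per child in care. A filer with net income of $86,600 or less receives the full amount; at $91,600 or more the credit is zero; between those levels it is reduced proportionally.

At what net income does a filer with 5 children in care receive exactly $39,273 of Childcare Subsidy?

$87,700

Full credit = 5 × $10,070 = $50,350.
$39,273 is 39,273/50,350 of the full $50,350, so 11,077/50,350 of the $5,000 range has been used: income = $86,600 + $5,000 × 11,077/50,350 = $87,700.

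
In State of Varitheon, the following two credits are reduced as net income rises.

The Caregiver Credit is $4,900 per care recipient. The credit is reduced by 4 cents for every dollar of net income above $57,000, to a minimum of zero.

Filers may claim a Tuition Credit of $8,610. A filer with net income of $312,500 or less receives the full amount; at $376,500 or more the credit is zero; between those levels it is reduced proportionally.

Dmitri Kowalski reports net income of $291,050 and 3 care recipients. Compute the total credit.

$13,948

Caregiver Credit: base = 3 × $4,900 = $14,700. 4% of the $234,050 excess over $57,000 is $9,362; credit = $14,700 − $9,362 = $5,338.
Tuition Credit: $291,050 is at or below the $312,500 threshold, so the full $8,610 applies.
Total: $5,338 + $8,610 = $13,948.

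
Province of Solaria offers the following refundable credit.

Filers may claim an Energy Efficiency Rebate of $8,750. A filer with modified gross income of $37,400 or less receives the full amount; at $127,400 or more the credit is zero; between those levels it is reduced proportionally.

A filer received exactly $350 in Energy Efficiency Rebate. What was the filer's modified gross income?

$350 is 350/8,750 of the full $8,750, so 8,400/8,750 of the $90,000 range has been used: income = $37,400 + $90,000 × 8,400/8,750 = $123,800.

$123,800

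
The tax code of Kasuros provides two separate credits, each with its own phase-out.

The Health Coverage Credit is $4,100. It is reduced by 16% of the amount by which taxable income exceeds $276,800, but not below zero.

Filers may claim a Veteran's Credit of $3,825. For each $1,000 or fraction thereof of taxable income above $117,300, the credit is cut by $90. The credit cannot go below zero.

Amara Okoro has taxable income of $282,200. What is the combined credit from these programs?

Health Coverage Credit: 16% of the $5,400 excess over $276,800 is $864; credit = $4,100 − $864 = $3,236.
Veteran's Credit: income exceeds $117,300 by $164,900 → 165 increments × $90 = $14,850 ≥ base, so the credit is $0.
Total: $3,236 + $0 = $3,236.

$3,236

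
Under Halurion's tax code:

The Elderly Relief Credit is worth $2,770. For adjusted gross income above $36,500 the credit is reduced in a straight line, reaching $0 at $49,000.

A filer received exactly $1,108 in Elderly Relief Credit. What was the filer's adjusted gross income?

$1,108 is 1,108/2,770 of the full $2,770, so 1,662/2,770 of the $12,500 range has been used: income = $36,500 + $12,500 × 1,662/2,770 = $44,000.

$44,000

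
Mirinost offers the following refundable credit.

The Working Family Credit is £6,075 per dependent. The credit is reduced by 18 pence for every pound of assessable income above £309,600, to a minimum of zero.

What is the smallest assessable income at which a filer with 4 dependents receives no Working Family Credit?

£444,600

Full credit = 4 × £6,075 = £24,300.
The credit falls by 18% of each pound above £309,600, so it reaches zero when the excess is £24,300 / 18% = £135,000: income = £309,600 + £135,000 = £444,600.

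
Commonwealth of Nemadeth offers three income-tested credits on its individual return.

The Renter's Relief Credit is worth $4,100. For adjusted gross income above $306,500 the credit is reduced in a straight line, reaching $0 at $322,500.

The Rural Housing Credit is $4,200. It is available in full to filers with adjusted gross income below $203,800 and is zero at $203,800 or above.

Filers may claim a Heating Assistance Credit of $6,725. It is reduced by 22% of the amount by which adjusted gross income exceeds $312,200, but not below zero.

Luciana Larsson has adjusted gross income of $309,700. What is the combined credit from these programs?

Renter's Relief Credit: $309,700 is $3,200 into a $16,000 phase-out range, leaving 12,800/16,000 of the credit: $4,100 × 12,800/16,000 = $3,280.
Rural Housing Credit: $309,700 meets or exceeds the $203,800 cutoff, so the credit is $0.
Heating Assistance Credit: $309,700 is at or below the $312,200 threshold, so the full $6,725 applies.
Total: $3,280 + $0 + $6,725 = $10,005.

$10,005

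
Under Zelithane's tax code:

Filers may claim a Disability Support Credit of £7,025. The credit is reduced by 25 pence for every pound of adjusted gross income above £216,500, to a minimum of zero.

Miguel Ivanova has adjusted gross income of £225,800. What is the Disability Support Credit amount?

Disability Support Credit: 25% of the £9,300 excess over £216,500 is £2,325; credit = £7,025 − £2,325 = £4,700.

£4,700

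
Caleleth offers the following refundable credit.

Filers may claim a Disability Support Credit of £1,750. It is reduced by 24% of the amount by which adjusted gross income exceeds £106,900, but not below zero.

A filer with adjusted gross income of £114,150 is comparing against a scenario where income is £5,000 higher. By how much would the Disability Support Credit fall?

At £114,150 — 24% of the £7,250 excess over £106,900 is £1,740; credit = £1,750 − £1,740 = £10.
At £119,150 — 24% of the £12,250 excess over £106,900 is £2,940 ≥ base, so the credit is £0.
Lost: £10 − £0 = £10.

£10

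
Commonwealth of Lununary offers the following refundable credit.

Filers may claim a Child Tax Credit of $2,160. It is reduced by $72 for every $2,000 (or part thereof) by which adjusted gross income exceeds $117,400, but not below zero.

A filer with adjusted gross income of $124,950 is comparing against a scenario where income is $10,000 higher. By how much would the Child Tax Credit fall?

At $124,950 — income exceeds $117,400 by $7,550, which is 4 full-or-partial $2,000 increments; reduction = 4 × $72 = $288, leaving $1,872.
At $134,950 — income exceeds $117,400 by $17,550, which is 9 full-or-partial $2,000 increments; reduction = 9 × $72 = $648, leaving $1,512.
Lost: $1,872 − $1,512 = $360.

$360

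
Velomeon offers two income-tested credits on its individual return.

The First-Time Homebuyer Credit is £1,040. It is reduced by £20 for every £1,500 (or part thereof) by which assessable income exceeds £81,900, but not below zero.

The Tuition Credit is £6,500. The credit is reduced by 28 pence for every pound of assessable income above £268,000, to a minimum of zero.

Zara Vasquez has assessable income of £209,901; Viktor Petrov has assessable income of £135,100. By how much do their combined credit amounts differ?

Zara (£209,901): First-Time Homebuyer Credit: income exceeds £81,900 by £128,001 → 86 increments × £20 = £1,720 ≥ base, so the credit is £0. Tuition Credit: £209,901 is at or below the £268,000 threshold, so the full £6,500 applies. total £0 + £6,500 = £6,500
Viktor (£135,100): First-Time Homebuyer Credit: income exceeds £81,900 by £53,200, which is 36 full-or-partial £1,500 increments; reduction = 36 × £20 = £720, leaving £320. Tuition Credit: £135,100 is at or below the £268,000 threshold, so the full £6,500 applies. total £320 + £6,500 = £6,820
Difference: |£6,500 − £6,820| = £320.

£320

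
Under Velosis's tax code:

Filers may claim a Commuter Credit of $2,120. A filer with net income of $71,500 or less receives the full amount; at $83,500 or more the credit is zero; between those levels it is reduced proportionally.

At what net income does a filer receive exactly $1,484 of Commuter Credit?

$1,484 is 1,484/2,120 of the full $2,120, so 636/2,120 of the $12,000 range has been used: income = $71,500 + $12,000 × 636/2,120 = $75,100.

$75,100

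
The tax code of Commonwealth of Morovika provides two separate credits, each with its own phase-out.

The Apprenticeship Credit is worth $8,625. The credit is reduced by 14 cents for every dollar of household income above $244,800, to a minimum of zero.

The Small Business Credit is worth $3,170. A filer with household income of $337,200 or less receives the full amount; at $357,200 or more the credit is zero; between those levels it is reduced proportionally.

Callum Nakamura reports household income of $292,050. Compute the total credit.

$5,180

Apprenticeship Credit: 14% of the $47,250 excess over $244,800 is $6,615; credit = $8,625 − $6,615 = $2,010.
Small Business Credit: $292,050 is at or below the $337,200 threshold, so the full $3,170 applies.
Total: $2,010 + $3,170 = $5,180.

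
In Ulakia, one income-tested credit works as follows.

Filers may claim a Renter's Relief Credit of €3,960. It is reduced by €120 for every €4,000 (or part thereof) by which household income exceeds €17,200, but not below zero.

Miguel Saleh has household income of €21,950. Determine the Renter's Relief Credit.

Renter's Relief Credit: income exceeds €17,200 by €4,750, which is 2 full-or-partial €4,000 increments; reduction = 2 × €120 = €240, leaving €3,720.

€3,720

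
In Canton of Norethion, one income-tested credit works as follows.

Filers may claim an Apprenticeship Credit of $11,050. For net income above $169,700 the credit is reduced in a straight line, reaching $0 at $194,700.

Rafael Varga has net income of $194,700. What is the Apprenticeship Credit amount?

Apprenticeship Credit: $194,700 is at or above $194,700, so the credit is $0.

$0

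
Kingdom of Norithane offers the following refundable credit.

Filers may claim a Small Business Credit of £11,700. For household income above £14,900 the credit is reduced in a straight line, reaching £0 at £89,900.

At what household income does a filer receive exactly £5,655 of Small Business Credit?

£53,650

£5,655 is 5,655/11,700 of the full £11,700, so 6,045/11,700 of the £75,000 range has been used: income = £14,900 + £75,000 × 6,045/11,700 = £53,650.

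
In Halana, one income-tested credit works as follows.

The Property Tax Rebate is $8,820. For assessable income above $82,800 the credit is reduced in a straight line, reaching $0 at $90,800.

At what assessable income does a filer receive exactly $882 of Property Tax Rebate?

$90,000

$882 is 882/8,820 of the full $8,820, so 7,938/8,820 of the $8,000 range has been used: income = $82,800 + $8,000 × 7,938/8,820 = $90,000.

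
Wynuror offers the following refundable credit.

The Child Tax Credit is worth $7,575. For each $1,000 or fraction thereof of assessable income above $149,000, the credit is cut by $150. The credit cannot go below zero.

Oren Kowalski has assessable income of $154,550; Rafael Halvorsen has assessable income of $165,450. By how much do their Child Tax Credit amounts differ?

Oren ($154,550): Child Tax Credit: income exceeds $149,000 by $5,550, which is 6 full-or-partial $1,000 increments; reduction = 6 × $150 = $900, leaving $6,675.
Rafael ($165,450): Child Tax Credit: income exceeds $149,000 by $16,450, which is 17 full-or-partial $1,000 increments; reduction = 17 × $150 = $2,550, leaving $5,025.
Difference: |$6,675 − $5,025| = $1,650.

$1,650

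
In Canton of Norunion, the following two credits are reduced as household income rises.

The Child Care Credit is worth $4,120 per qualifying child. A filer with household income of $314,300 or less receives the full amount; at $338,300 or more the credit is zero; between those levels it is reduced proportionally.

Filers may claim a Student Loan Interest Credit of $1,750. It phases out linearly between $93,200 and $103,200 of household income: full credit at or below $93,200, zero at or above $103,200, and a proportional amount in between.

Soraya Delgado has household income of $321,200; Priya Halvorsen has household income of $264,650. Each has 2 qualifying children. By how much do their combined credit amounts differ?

$2,369

Soraya ($321,200): Child Care Credit: base = 2 × $4,120 = $8,240. $321,200 is $6,900 into a $24,000 phase-out range, leaving 17,100/24,000 of the credit: $8,240 × 17,100/24,000 = $5,871. Student Loan Interest Credit: $321,200 is at or above $103,200, so the credit is $0. total $5,871 + $0 = $5,871
Priya ($264,650): Child Care Credit: base = 2 × $4,120 = $8,240. $264,650 is at or below the $314,300 threshold, so the full $8,240 applies. Student Loan Interest Credit: $264,650 is at or above $103,200, so the credit is $0. total $8,240 + $0 = $8,240
Difference: |$5,871 − $8,240| = $2,369.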